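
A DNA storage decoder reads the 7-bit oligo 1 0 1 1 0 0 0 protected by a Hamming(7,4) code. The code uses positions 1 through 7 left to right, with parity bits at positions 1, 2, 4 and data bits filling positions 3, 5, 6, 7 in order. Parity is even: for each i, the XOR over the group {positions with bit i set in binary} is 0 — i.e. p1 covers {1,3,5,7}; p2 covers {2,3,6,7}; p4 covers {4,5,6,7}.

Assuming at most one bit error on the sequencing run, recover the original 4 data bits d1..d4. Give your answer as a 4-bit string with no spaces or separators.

1010

s1 (pos 1,3,5,7): 1⊕1⊕0⊕0 = 0
s2 (pos 2,3,6,7): 0⊕1⊕0⊕0 = 1
s4 (pos 4,5,6,7): 1⊕0⊕0⊕0 = 1
Syndrome s4…s1 = 110 → error at position 6.
Flip position 6: 1011000 → 1011010
Read data bits from positions 3,5,6,7: 1010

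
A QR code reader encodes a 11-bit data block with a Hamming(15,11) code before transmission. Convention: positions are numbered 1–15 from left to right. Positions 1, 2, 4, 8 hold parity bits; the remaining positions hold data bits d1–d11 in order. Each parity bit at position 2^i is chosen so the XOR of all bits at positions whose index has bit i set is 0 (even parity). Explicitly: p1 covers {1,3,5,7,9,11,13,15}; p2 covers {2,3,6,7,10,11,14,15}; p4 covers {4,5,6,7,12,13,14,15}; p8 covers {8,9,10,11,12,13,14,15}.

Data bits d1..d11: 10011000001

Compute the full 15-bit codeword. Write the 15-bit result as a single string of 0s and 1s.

Place data at non-parity positions: p1 p2 1 p4 0 0 1 p8 1 0 0 0 0 0 1
p1 (pos 1,3,5,7,9,11,13,15): XOR of data positions = 1⊕0⊕1⊕1⊕0⊕0⊕1 = 0
p2 (pos 2,3,6,7,10,11,14,15): XOR of data positions = 1⊕0⊕1⊕0⊕0⊕0⊕1 = 1
p4 (pos 4,5,6,7,12,13,14,15): XOR of data positions = 0⊕0⊕1⊕0⊕0⊕0⊕1 = 0
p8 (pos 8,9,10,11,12,13,14,15): XOR of data positions = 1⊕0⊕0⊕0⊕0⊕0⊕1 = 0
Codeword: 011000101000001

011000101000001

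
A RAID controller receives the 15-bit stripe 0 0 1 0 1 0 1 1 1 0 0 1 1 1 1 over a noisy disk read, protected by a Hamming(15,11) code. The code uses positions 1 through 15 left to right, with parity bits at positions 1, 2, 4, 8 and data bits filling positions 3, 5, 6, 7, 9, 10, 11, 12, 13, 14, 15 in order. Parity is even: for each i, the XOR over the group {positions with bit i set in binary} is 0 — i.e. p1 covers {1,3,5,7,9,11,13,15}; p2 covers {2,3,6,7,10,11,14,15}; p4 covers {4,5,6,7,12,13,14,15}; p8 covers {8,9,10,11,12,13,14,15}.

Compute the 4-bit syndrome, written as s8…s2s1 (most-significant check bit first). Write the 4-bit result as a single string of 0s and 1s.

s1 (pos 1,3,5,7,9,11,13,15): 0⊕1⊕1⊕1⊕1⊕0⊕1⊕1 = 0
s2 (pos 2,3,6,7,10,11,14,15): 0⊕1⊕0⊕1⊕0⊕0⊕1⊕1 = 0
s4 (pos 4,5,6,7,12,13,14,15): 0⊕1⊕0⊕1⊕1⊕1⊕1⊕1 = 0
s8 (pos 8,9,10,11,12,13,14,15): 1⊕1⊕0⊕0⊕1⊕1⊕1⊕1 = 0
Syndrome s8…s1 = 0000 → no error.

0000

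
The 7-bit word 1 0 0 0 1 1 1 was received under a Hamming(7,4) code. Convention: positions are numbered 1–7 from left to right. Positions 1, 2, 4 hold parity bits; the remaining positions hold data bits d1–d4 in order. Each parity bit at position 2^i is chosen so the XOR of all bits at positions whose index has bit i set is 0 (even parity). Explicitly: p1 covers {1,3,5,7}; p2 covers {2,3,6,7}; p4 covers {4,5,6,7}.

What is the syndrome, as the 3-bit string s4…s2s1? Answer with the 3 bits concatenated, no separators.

101

s1 (pos 1,3,5,7): 1⊕0⊕1⊕1 = 1
s2 (pos 2,3,6,7): 0⊕0⊕1⊕1 = 0
s4 (pos 4,5,6,7): 0⊕1⊕1⊕1 = 1
Syndrome s4…s1 = 101 → error at position 5.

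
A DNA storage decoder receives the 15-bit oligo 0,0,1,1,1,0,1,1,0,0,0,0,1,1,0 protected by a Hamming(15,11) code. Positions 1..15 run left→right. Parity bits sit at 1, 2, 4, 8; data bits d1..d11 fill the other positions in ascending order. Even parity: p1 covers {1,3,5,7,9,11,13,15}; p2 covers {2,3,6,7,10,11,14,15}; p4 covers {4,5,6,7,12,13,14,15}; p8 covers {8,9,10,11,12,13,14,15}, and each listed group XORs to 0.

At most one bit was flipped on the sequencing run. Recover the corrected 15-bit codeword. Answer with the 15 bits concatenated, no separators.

001110110000100

s1 (pos 1,3,5,7,9,11,13,15): 0⊕1⊕1⊕1⊕0⊕0⊕1⊕0 = 0
s2 (pos 2,3,6,7,10,11,14,15): 0⊕1⊕0⊕1⊕0⊕0⊕1⊕0 = 1
s4 (pos 4,5,6,7,12,13,14,15): 1⊕1⊕0⊕1⊕0⊕1⊕1⊕0 = 1
s8 (pos 8,9,10,11,12,13,14,15): 1⊕0⊕0⊕0⊕0⊕1⊕1⊕0 = 1
Syndrome s8…s1 = 1110 → error at position 14.
Flip position 14: 001110110000110 → 001110110000100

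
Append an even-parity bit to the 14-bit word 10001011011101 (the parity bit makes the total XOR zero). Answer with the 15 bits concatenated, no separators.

XOR of the 14 data bits: 1⊕0⊕0⊕0⊕1⊕0⊕1⊕1⊕0⊕1⊕1⊕1⊕0⊕1 = 0
Parity bit = 0 (so all 15 bits XOR to 0).

100010110111010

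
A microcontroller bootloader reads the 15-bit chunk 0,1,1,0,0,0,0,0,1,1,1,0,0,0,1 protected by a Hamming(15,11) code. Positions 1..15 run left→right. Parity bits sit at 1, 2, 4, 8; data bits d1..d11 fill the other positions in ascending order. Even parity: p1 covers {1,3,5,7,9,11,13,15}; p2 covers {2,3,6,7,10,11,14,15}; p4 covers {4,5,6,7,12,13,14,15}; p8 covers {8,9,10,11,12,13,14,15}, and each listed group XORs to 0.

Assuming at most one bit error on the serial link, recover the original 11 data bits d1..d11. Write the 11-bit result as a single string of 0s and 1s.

s1 (pos 1,3,5,7,9,11,13,15): 0⊕1⊕0⊕0⊕1⊕1⊕0⊕1 = 0
s2 (pos 2,3,6,7,10,11,14,15): 1⊕1⊕0⊕0⊕1⊕1⊕0⊕1 = 1
s4 (pos 4,5,6,7,12,13,14,15): 0⊕0⊕0⊕0⊕0⊕0⊕0⊕1 = 1
s8 (pos 8,9,10,11,12,13,14,15): 0⊕1⊕1⊕1⊕0⊕0⊕0⊕1 = 0
Syndrome s8…s1 = 0110 → error at position 6.
Flip position 6: 011000001110001 → 011001001110001
Read data bits from positions 3,5,6,7,9,10,11,12,13,14,15: 10101110001

10101110001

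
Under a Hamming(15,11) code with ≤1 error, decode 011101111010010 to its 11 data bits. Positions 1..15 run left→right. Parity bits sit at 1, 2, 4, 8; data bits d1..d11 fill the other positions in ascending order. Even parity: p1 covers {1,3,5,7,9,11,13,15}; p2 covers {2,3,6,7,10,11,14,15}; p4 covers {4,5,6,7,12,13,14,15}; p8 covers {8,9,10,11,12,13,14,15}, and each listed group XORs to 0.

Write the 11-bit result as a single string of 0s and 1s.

s1 (pos 1,3,5,7,9,11,13,15): 0⊕1⊕0⊕1⊕1⊕1⊕0⊕0 = 0
s2 (pos 2,3,6,7,10,11,14,15): 1⊕1⊕1⊕1⊕0⊕1⊕1⊕0 = 0
s4 (pos 4,5,6,7,12,13,14,15): 1⊕0⊕1⊕1⊕0⊕0⊕1⊕0 = 0
s8 (pos 8,9,10,11,12,13,14,15): 1⊕1⊕0⊕1⊕0⊕0⊕1⊕0 = 0
Syndrome s8…s1 = 0000 → no error.
Read data bits from positions 3,5,6,7,9,10,11,12,13,14,15: 10111010010

10111010010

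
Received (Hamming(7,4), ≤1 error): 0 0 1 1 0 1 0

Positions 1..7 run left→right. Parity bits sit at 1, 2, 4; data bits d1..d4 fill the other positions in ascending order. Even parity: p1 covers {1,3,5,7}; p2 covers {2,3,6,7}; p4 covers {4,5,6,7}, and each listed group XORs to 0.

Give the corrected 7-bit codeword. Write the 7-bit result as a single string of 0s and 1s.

s1 (pos 1,3,5,7): 0⊕1⊕0⊕0 = 1
s2 (pos 2,3,6,7): 0⊕1⊕1⊕0 = 0
s4 (pos 4,5,6,7): 1⊕0⊕1⊕0 = 0
Syndrome s4…s1 = 001 → error at position 1.
Flip position 1: 0011010 → 1011010

1011010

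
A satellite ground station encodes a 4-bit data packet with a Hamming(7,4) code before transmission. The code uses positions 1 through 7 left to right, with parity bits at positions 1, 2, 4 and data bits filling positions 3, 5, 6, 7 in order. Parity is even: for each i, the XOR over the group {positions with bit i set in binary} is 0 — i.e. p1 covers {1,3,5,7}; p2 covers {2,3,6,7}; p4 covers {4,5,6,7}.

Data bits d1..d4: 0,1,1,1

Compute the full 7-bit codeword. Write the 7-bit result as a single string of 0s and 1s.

Place data at non-parity positions: p1 p2 0 p4 1 1 1
p1 (pos 1,3,5,7): XOR of data positions = 0⊕1⊕1 = 0
p2 (pos 2,3,6,7): XOR of data positions = 0⊕1⊕1 = 0
p4 (pos 4,5,6,7): XOR of data positions = 1⊕1⊕1 = 1
Codeword: 0001111

0001111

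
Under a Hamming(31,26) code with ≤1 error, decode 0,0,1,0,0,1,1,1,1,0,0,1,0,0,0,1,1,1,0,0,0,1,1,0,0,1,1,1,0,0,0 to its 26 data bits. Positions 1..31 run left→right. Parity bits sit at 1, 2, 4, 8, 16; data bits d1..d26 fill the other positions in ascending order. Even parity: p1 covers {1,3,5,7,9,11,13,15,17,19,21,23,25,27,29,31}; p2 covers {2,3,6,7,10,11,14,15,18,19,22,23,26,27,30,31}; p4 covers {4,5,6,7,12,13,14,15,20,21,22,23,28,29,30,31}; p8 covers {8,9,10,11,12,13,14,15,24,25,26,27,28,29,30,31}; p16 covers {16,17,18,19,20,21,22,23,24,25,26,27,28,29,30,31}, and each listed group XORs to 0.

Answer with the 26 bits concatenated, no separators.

10111001000110001100111000

s1 (pos 1,3,5,7,9,11,13,15,17,19,21,23,25,27,29,31): 0⊕1⊕0⊕1⊕1⊕0⊕0⊕0⊕1⊕0⊕0⊕1⊕0⊕1⊕0⊕0 = 0
s2 (pos 2,3,6,7,10,11,14,15,18,19,22,23,26,27,30,31): 0⊕1⊕1⊕1⊕0⊕0⊕0⊕0⊕1⊕0⊕1⊕1⊕1⊕1⊕0⊕0 = 0
s4 (pos 4,5,6,7,12,13,14,15,20,21,22,23,28,29,30,31): 0⊕0⊕1⊕1⊕1⊕0⊕0⊕0⊕0⊕0⊕1⊕1⊕1⊕0⊕0⊕0 = 0
s8 (pos 8,9,10,11,12,13,14,15,24,25,26,27,28,29,30,31): 1⊕1⊕0⊕0⊕1⊕0⊕0⊕0⊕0⊕0⊕1⊕1⊕1⊕0⊕0⊕0 = 0
s16 (pos 16,17,18,19,20,21,22,23,24,25,26,27,28,29,30,31): 1⊕1⊕1⊕0⊕0⊕0⊕1⊕1⊕0⊕0⊕1⊕1⊕1⊕0⊕0⊕0 = 0
Syndrome s16…s1 = 00000 → no error.
Read data bits from positions 3,5,6,7,9,10,11,12,13,14,15,17,18,19,20,21,22,23,24,25,26,27,28,29,30,31: 10111001000110001100111000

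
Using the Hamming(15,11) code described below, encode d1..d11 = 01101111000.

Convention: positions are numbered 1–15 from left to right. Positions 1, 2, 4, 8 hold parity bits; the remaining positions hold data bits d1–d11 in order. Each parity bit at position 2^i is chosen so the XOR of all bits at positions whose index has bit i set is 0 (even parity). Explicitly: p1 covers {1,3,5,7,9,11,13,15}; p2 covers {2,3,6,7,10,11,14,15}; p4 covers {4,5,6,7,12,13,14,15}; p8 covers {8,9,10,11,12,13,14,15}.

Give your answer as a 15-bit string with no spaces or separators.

Place data at non-parity positions: p1 p2 0 p4 1 1 0 p8 1 1 1 1 0 0 0
p1 (pos 1,3,5,7,9,11,13,15): XOR of data positions = 0⊕1⊕0⊕1⊕1⊕0⊕0 = 1
p2 (pos 2,3,6,7,10,11,14,15): XOR of data positions = 0⊕1⊕0⊕1⊕1⊕0⊕0 = 1
p4 (pos 4,5,6,7,12,13,14,15): XOR of data positions = 1⊕1⊕0⊕1⊕0⊕0⊕0 = 1
p8 (pos 8,9,10,11,12,13,14,15): XOR of data positions = 1⊕1⊕1⊕1⊕0⊕0⊕0 = 0
Codeword: 110111001111000

110111001111000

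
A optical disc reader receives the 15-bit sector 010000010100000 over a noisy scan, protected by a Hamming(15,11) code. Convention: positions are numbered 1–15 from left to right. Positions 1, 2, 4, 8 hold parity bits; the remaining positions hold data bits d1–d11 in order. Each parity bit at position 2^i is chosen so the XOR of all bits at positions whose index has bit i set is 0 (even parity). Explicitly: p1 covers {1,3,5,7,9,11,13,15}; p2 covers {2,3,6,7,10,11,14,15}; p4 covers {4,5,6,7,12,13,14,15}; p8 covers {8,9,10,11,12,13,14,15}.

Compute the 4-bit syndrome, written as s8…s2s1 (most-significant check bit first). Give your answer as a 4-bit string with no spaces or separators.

0000

s1 (pos 1,3,5,7,9,11,13,15): 0⊕0⊕0⊕0⊕0⊕0⊕0⊕0 = 0
s2 (pos 2,3,6,7,10,11,14,15): 1⊕0⊕0⊕0⊕1⊕0⊕0⊕0 = 0
s4 (pos 4,5,6,7,12,13,14,15): 0⊕0⊕0⊕0⊕0⊕0⊕0⊕0 = 0
s8 (pos 8,9,10,11,12,13,14,15): 1⊕0⊕1⊕0⊕0⊕0⊕0⊕0 = 0
Syndrome s8…s1 = 0000 → no error.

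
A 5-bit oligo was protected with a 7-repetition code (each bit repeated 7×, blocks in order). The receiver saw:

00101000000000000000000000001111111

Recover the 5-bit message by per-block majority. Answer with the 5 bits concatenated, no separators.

00001

Block 1 (0010100): 2 ones → 0
Block 2 (0000000): 0 ones → 0
Block 3 (0000000): 0 ones → 0
Block 4 (0000000): 0 ones → 0
Block 5 (1111111): 7 ones → 1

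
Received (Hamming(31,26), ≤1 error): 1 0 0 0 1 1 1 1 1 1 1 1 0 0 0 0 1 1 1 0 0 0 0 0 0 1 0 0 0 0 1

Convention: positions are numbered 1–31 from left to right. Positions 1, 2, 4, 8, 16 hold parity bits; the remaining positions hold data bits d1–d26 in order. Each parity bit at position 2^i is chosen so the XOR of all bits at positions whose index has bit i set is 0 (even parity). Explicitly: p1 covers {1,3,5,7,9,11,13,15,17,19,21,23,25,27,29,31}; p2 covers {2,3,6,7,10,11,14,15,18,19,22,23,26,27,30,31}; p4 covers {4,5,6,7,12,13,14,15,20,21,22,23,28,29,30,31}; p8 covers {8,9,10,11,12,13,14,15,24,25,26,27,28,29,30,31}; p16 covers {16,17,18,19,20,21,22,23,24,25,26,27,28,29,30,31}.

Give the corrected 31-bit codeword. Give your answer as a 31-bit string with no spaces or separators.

1000111111110000111000000101001

s1 (pos 1,3,5,7,9,11,13,15,17,19,21,23,25,27,29,31): 1⊕0⊕1⊕1⊕1⊕1⊕0⊕0⊕1⊕1⊕0⊕0⊕0⊕0⊕0⊕1 = 0
s2 (pos 2,3,6,7,10,11,14,15,18,19,22,23,26,27,30,31): 0⊕0⊕1⊕1⊕1⊕1⊕0⊕0⊕1⊕1⊕0⊕0⊕1⊕0⊕0⊕1 = 0
s4 (pos 4,5,6,7,12,13,14,15,20,21,22,23,28,29,30,31): 0⊕1⊕1⊕1⊕1⊕0⊕0⊕0⊕0⊕0⊕0⊕0⊕0⊕0⊕0⊕1 = 1
s8 (pos 8,9,10,11,12,13,14,15,24,25,26,27,28,29,30,31): 1⊕1⊕1⊕1⊕1⊕0⊕0⊕0⊕0⊕0⊕1⊕0⊕0⊕0⊕0⊕1 = 1
s16 (pos 16,17,18,19,20,21,22,23,24,25,26,27,28,29,30,31): 0⊕1⊕1⊕1⊕0⊕0⊕0⊕0⊕0⊕0⊕1⊕0⊕0⊕0⊕0⊕1 = 1
Syndrome s16…s1 = 11100 → error at position 28.
Flip position 28: 1000111111110000111000000100001 → 1000111111110000111000000101001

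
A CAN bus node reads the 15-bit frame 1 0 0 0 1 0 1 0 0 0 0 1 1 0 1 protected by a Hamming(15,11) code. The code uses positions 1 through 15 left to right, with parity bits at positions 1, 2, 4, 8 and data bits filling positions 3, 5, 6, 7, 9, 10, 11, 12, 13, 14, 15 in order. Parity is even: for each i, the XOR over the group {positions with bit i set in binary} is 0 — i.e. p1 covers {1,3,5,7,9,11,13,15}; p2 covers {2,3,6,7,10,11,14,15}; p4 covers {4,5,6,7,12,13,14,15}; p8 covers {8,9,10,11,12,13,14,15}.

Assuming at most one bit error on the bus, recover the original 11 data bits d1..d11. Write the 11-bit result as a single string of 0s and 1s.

01010001001

s1 (pos 1,3,5,7,9,11,13,15): 1⊕0⊕1⊕1⊕0⊕0⊕1⊕1 = 1
s2 (pos 2,3,6,7,10,11,14,15): 0⊕0⊕0⊕1⊕0⊕0⊕0⊕1 = 0
s4 (pos 4,5,6,7,12,13,14,15): 0⊕1⊕0⊕1⊕1⊕1⊕0⊕1 = 1
s8 (pos 8,9,10,11,12,13,14,15): 0⊕0⊕0⊕0⊕1⊕1⊕0⊕1 = 1
Syndrome s8…s1 = 1101 → error at position 13.
Flip position 13: 100010100001101 → 100010100001001
Read data bits from positions 3,5,6,7,9,10,11,12,13,14,15: 01010001001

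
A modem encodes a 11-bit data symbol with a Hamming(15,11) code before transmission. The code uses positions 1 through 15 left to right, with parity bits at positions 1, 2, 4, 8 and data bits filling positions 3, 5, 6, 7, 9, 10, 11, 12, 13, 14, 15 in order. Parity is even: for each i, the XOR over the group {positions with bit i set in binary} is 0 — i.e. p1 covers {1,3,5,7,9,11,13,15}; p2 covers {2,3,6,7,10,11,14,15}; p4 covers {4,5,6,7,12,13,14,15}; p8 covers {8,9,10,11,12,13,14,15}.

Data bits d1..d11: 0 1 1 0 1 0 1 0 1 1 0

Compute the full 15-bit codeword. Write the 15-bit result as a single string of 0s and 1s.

Place data at non-parity positions: p1 p2 0 p4 1 1 0 p8 1 0 1 0 1 1 0
p1 (pos 1,3,5,7,9,11,13,15): XOR of data positions = 0⊕1⊕0⊕1⊕1⊕1⊕0 = 0
p2 (pos 2,3,6,7,10,11,14,15): XOR of data positions = 0⊕1⊕0⊕0⊕1⊕1⊕0 = 1
p4 (pos 4,5,6,7,12,13,14,15): XOR of data positions = 1⊕1⊕0⊕0⊕1⊕1⊕0 = 0
p8 (pos 8,9,10,11,12,13,14,15): XOR of data positions = 1⊕0⊕1⊕0⊕1⊕1⊕0 = 0
Codeword: 010011001010110

010011001010110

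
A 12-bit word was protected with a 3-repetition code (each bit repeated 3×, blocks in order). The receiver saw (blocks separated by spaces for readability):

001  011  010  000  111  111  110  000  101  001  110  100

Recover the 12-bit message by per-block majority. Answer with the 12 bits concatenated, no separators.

010011101010

Block 1 (001): 1 one → 0
Block 2 (011): 2 ones → 1
Block 3 (010): 1 one → 0
Block 4 (000): 0 ones → 0
Block 5 (111): 3 ones → 1
Block 6 (111): 3 ones → 1
Block 7 (110): 2 ones → 1
Block 8 (000): 0 ones → 0
Block 9 (101): 2 ones → 1
Block 10 (001): 1 one → 0
Block 11 (110): 2 ones → 1
Block 12 (100): 1 one → 0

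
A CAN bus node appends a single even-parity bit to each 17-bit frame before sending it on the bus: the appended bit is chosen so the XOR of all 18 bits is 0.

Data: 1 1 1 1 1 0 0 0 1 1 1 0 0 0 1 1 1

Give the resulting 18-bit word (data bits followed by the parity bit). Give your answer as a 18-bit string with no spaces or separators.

111110001110001111

XOR of the 17 data bits: 1⊕1⊕1⊕1⊕1⊕0⊕0⊕0⊕1⊕1⊕1⊕0⊕0⊕0⊕1⊕1⊕1 = 1
Parity bit = 1 (so all 18 bits XOR to 0).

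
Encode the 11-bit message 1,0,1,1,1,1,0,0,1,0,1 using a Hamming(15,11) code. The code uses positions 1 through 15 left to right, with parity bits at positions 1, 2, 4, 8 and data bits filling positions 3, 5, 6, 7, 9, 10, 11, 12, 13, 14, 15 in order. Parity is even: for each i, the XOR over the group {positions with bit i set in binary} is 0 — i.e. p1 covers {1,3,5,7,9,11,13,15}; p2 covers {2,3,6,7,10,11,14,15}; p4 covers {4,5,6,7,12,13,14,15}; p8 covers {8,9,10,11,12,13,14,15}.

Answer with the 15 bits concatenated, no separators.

111001101100101

Place data at non-parity positions: p1 p2 1 p4 0 1 1 p8 1 1 0 0 1 0 1
p1 (pos 1,3,5,7,9,11,13,15): XOR of data positions = 1⊕0⊕1⊕1⊕0⊕1⊕1 = 1
p2 (pos 2,3,6,7,10,11,14,15): XOR of data positions = 1⊕1⊕1⊕1⊕0⊕0⊕1 = 1
p4 (pos 4,5,6,7,12,13,14,15): XOR of data positions = 0⊕1⊕1⊕0⊕1⊕0⊕1 = 0
p8 (pos 8,9,10,11,12,13,14,15): XOR of data positions = 1⊕1⊕0⊕0⊕1⊕0⊕1 = 0
Codeword: 111001101100101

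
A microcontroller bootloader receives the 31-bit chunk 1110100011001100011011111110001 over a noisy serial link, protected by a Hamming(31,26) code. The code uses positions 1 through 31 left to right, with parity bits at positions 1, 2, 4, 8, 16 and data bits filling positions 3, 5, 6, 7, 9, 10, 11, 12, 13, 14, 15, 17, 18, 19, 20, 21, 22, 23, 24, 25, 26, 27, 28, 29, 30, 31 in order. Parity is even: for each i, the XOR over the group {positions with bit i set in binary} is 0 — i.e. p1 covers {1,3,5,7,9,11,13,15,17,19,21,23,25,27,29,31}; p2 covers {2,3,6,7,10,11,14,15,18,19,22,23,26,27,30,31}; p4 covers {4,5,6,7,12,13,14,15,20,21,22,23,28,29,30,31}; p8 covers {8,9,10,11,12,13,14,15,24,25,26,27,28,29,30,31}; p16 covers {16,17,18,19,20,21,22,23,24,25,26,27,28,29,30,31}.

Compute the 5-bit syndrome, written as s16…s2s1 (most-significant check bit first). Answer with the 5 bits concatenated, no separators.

01111

s1 (pos 1,3,5,7,9,11,13,15,17,19,21,23,25,27,29,31): 1⊕1⊕1⊕0⊕1⊕0⊕1⊕0⊕0⊕1⊕1⊕1⊕1⊕1⊕0⊕1 = 1
s2 (pos 2,3,6,7,10,11,14,15,18,19,22,23,26,27,30,31): 1⊕1⊕0⊕0⊕1⊕0⊕1⊕0⊕1⊕1⊕1⊕1⊕1⊕1⊕0⊕1 = 1
s4 (pos 4,5,6,7,12,13,14,15,20,21,22,23,28,29,30,31): 0⊕1⊕0⊕0⊕0⊕1⊕1⊕0⊕0⊕1⊕1⊕1⊕0⊕0⊕0⊕1 = 1
s8 (pos 8,9,10,11,12,13,14,15,24,25,26,27,28,29,30,31): 0⊕1⊕1⊕0⊕0⊕1⊕1⊕0⊕1⊕1⊕1⊕1⊕0⊕0⊕0⊕1 = 1
s16 (pos 16,17,18,19,20,21,22,23,24,25,26,27,28,29,30,31): 0⊕0⊕1⊕1⊕0⊕1⊕1⊕1⊕1⊕1⊕1⊕1⊕0⊕0⊕0⊕1 = 0
Syndrome s16…s1 = 01111 → error at position 15.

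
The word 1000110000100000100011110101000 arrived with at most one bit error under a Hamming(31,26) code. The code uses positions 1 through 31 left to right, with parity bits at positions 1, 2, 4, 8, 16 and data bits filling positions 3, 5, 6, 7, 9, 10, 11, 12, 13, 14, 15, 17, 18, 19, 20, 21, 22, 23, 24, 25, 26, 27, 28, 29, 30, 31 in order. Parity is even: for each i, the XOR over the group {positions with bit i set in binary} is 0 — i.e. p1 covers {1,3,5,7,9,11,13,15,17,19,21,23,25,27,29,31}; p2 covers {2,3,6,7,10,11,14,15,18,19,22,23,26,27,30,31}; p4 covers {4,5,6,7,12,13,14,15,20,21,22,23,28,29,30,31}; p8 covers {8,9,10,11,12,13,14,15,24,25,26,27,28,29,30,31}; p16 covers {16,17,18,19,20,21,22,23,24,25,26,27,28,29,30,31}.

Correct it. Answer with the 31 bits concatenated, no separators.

1000110000100000110011110101000

s1 (pos 1,3,5,7,9,11,13,15,17,19,21,23,25,27,29,31): 1⊕0⊕1⊕0⊕0⊕1⊕0⊕0⊕1⊕0⊕1⊕1⊕0⊕0⊕0⊕0 = 0
s2 (pos 2,3,6,7,10,11,14,15,18,19,22,23,26,27,30,31): 0⊕0⊕1⊕0⊕0⊕1⊕0⊕0⊕0⊕0⊕1⊕1⊕1⊕0⊕0⊕0 = 1
s4 (pos 4,5,6,7,12,13,14,15,20,21,22,23,28,29,30,31): 0⊕1⊕1⊕0⊕0⊕0⊕0⊕0⊕0⊕1⊕1⊕1⊕1⊕0⊕0⊕0 = 0
s8 (pos 8,9,10,11,12,13,14,15,24,25,26,27,28,29,30,31): 0⊕0⊕0⊕1⊕0⊕0⊕0⊕0⊕1⊕0⊕1⊕0⊕1⊕0⊕0⊕0 = 0
s16 (pos 16,17,18,19,20,21,22,23,24,25,26,27,28,29,30,31): 0⊕1⊕0⊕0⊕0⊕1⊕1⊕1⊕1⊕0⊕1⊕0⊕1⊕0⊕0⊕0 = 1
Syndrome s16…s1 = 10010 → error at position 18.
Flip position 18: 1000110000100000100011110101000 → 1000110000100000110011110101000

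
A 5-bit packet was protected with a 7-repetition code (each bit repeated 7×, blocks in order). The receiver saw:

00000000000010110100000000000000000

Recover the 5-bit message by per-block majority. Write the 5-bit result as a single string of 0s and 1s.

00000

Block 1 (0000000): 0 ones → 0
Block 2 (0000010): 1 one → 0
Block 3 (1101000): 3 ones → 0
Block 4 (0000000): 0 ones → 0
Block 5 (0000000): 0 ones → 0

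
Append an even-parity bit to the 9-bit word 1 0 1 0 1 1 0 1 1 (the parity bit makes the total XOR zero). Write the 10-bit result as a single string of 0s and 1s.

1010110110

XOR of the 9 data bits: 1⊕0⊕1⊕0⊕1⊕1⊕0⊕1⊕1 = 0
Parity bit = 0 (so all 10 bits XOR to 0).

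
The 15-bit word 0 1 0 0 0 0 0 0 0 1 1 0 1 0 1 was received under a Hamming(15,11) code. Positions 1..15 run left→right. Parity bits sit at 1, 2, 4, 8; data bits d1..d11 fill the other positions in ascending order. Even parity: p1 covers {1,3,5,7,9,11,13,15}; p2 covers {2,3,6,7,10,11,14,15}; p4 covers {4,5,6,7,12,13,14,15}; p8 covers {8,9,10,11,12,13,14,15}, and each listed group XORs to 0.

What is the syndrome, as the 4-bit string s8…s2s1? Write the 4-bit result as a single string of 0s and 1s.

0001

s1 (pos 1,3,5,7,9,11,13,15): 0⊕0⊕0⊕0⊕0⊕1⊕1⊕1 = 1
s2 (pos 2,3,6,7,10,11,14,15): 1⊕0⊕0⊕0⊕1⊕1⊕0⊕1 = 0
s4 (pos 4,5,6,7,12,13,14,15): 0⊕0⊕0⊕0⊕0⊕1⊕0⊕1 = 0
s8 (pos 8,9,10,11,12,13,14,15): 0⊕0⊕1⊕1⊕0⊕1⊕0⊕1 = 0
Syndrome s8…s1 = 0001 → error at position 1.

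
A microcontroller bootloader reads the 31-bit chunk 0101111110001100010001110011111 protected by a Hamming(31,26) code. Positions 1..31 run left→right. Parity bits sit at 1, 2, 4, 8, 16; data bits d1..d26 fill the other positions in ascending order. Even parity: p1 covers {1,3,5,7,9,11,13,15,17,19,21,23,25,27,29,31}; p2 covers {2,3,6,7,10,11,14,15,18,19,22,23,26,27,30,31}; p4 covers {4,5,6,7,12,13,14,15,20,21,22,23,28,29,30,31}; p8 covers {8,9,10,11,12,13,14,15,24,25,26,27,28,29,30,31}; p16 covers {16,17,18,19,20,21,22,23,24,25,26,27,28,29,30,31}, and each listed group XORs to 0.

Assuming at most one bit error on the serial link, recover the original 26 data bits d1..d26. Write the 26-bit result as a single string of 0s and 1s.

01111000110010001110011111

s1 (pos 1,3,5,7,9,11,13,15,17,19,21,23,25,27,29,31): 0⊕0⊕1⊕1⊕1⊕0⊕1⊕0⊕0⊕0⊕0⊕1⊕0⊕1⊕1⊕1 = 0
s2 (pos 2,3,6,7,10,11,14,15,18,19,22,23,26,27,30,31): 1⊕0⊕1⊕1⊕0⊕0⊕1⊕0⊕1⊕0⊕1⊕1⊕0⊕1⊕1⊕1 = 0
s4 (pos 4,5,6,7,12,13,14,15,20,21,22,23,28,29,30,31): 1⊕1⊕1⊕1⊕0⊕1⊕1⊕0⊕0⊕0⊕1⊕1⊕1⊕1⊕1⊕1 = 0
s8 (pos 8,9,10,11,12,13,14,15,24,25,26,27,28,29,30,31): 1⊕1⊕0⊕0⊕0⊕1⊕1⊕0⊕1⊕0⊕0⊕1⊕1⊕1⊕1⊕1 = 0
s16 (pos 16,17,18,19,20,21,22,23,24,25,26,27,28,29,30,31): 0⊕0⊕1⊕0⊕0⊕0⊕1⊕1⊕1⊕0⊕0⊕1⊕1⊕1⊕1⊕1 = 1
Syndrome s16…s1 = 10000 → error at position 16.
Flip position 16: 0101111110001100010001110011111 → 0101111110001101010001110011111
Read data bits from positions 3,5,6,7,9,10,11,12,13,14,15,17,18,19,20,21,22,23,24,25,26,27,28,29,30,31: 01111000110010001110011111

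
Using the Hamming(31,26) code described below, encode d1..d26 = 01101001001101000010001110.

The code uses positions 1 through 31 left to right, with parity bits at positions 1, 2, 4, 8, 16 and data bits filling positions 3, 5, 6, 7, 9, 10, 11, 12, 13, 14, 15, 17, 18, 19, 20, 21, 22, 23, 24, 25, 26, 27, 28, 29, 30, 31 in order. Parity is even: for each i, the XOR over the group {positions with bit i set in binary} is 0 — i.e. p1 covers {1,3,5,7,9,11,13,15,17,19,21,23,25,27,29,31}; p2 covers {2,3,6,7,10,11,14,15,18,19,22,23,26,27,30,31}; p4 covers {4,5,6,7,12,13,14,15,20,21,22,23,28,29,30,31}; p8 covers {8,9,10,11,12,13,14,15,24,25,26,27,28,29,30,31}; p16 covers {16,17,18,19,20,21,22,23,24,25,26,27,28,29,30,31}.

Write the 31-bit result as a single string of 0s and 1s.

Place data at non-parity positions: p1 p2 0 p4 1 1 0 p8 1 0 0 1 0 0 1 p16 1 0 1 0 0 0 0 1 0 0 0 1 1 1 0
p1 (pos 1,3,5,7,9,11,13,15,17,19,21,23,25,27,29,31): XOR of data positions = 0⊕1⊕0⊕1⊕0⊕0⊕1⊕1⊕1⊕0⊕0⊕0⊕0⊕1⊕0 = 0
p2 (pos 2,3,6,7,10,11,14,15,18,19,22,23,26,27,30,31): XOR of data positions = 0⊕1⊕0⊕0⊕0⊕0⊕1⊕0⊕1⊕0⊕0⊕0⊕0⊕1⊕0 = 0
p4 (pos 4,5,6,7,12,13,14,15,20,21,22,23,28,29,30,31): XOR of data positions = 1⊕1⊕0⊕1⊕0⊕0⊕1⊕0⊕0⊕0⊕0⊕1⊕1⊕1⊕0 = 1
p8 (pos 8,9,10,11,12,13,14,15,24,25,26,27,28,29,30,31): XOR of data positions = 1⊕0⊕0⊕1⊕0⊕0⊕1⊕1⊕0⊕0⊕0⊕1⊕1⊕1⊕0 = 1
p16 (pos 16,17,18,19,20,21,22,23,24,25,26,27,28,29,30,31): XOR of data positions = 1⊕0⊕1⊕0⊕0⊕0⊕0⊕1⊕0⊕0⊕0⊕1⊕1⊕1⊕0 = 0
Codeword: 0001110110010010101000010001110

0001110110010010101000010001110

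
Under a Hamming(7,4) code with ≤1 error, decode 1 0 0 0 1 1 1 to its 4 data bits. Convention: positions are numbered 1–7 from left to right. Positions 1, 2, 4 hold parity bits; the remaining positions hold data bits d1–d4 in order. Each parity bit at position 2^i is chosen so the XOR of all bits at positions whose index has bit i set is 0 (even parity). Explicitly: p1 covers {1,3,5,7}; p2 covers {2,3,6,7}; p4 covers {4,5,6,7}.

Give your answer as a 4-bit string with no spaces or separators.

0011

s1 (pos 1,3,5,7): 1⊕0⊕1⊕1 = 1
s2 (pos 2,3,6,7): 0⊕0⊕1⊕1 = 0
s4 (pos 4,5,6,7): 0⊕1⊕1⊕1 = 1
Syndrome s4…s1 = 101 → error at position 5.
Flip position 5: 1000111 → 1000011
Read data bits from positions 3,5,6,7: 0011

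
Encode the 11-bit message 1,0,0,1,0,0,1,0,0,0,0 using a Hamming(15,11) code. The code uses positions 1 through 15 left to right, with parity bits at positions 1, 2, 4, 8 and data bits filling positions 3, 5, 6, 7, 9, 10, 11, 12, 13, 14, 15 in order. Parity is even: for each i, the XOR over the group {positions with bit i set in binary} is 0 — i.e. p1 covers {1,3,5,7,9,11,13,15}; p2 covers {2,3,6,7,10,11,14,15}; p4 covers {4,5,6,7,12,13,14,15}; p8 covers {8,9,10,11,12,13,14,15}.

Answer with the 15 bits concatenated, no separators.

111100110010000

Place data at non-parity positions: p1 p2 1 p4 0 0 1 p8 0 0 1 0 0 0 0
p1 (pos 1,3,5,7,9,11,13,15): XOR of data positions = 1⊕0⊕1⊕0⊕1⊕0⊕0 = 1
p2 (pos 2,3,6,7,10,11,14,15): XOR of data positions = 1⊕0⊕1⊕0⊕1⊕0⊕0 = 1
p4 (pos 4,5,6,7,12,13,14,15): XOR of data positions = 0⊕0⊕1⊕0⊕0⊕0⊕0 = 1
p8 (pos 8,9,10,11,12,13,14,15): XOR of data positions = 0⊕0⊕1⊕0⊕0⊕0⊕0 = 1
Codeword: 111100110010000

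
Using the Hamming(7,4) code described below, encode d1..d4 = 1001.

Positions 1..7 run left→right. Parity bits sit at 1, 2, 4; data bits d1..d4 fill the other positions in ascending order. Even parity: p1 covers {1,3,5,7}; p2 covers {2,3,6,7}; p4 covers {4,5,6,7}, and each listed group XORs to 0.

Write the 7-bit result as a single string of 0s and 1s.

0011001

Place data at non-parity positions: p1 p2 1 p4 0 0 1
p1 (pos 1,3,5,7): XOR of data positions = 1⊕0⊕1 = 0
p2 (pos 2,3,6,7): XOR of data positions = 1⊕0⊕1 = 0
p4 (pos 4,5,6,7): XOR of data positions = 0⊕0⊕1 = 1
Codeword: 0011001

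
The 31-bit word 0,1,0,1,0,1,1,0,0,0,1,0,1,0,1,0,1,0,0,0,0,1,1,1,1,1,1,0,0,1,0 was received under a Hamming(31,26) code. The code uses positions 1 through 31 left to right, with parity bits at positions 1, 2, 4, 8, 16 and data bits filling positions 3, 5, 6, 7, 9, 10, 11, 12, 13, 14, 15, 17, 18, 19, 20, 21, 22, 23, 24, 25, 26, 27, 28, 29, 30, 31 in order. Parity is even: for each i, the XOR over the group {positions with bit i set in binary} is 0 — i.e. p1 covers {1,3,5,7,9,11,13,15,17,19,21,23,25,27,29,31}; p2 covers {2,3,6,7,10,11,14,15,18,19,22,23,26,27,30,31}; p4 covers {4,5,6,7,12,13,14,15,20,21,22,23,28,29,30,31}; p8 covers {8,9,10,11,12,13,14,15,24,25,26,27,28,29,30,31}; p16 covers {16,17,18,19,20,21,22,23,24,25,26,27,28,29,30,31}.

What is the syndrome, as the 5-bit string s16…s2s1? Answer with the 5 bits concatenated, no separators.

s1 (pos 1,3,5,7,9,11,13,15,17,19,21,23,25,27,29,31): 0⊕0⊕0⊕1⊕0⊕1⊕1⊕1⊕1⊕0⊕0⊕1⊕1⊕1⊕0⊕0 = 0
s2 (pos 2,3,6,7,10,11,14,15,18,19,22,23,26,27,30,31): 1⊕0⊕1⊕1⊕0⊕1⊕0⊕1⊕0⊕0⊕1⊕1⊕1⊕1⊕1⊕0 = 0
s4 (pos 4,5,6,7,12,13,14,15,20,21,22,23,28,29,30,31): 1⊕0⊕1⊕1⊕0⊕1⊕0⊕1⊕0⊕0⊕1⊕1⊕0⊕0⊕1⊕0 = 0
s8 (pos 8,9,10,11,12,13,14,15,24,25,26,27,28,29,30,31): 0⊕0⊕0⊕1⊕0⊕1⊕0⊕1⊕1⊕1⊕1⊕1⊕0⊕0⊕1⊕0 = 0
s16 (pos 16,17,18,19,20,21,22,23,24,25,26,27,28,29,30,31): 0⊕1⊕0⊕0⊕0⊕0⊕1⊕1⊕1⊕1⊕1⊕1⊕0⊕0⊕1⊕0 = 0
Syndrome s16…s1 = 00000 → no error.

00000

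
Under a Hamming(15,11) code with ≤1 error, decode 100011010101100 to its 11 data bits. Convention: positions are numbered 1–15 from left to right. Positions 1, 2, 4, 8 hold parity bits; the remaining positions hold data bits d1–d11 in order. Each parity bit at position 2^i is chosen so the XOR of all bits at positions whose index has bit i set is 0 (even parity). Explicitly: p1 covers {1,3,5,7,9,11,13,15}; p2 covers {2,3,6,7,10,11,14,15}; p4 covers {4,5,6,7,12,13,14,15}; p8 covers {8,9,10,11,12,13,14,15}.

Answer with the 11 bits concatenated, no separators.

01100101100

s1 (pos 1,3,5,7,9,11,13,15): 1⊕0⊕1⊕0⊕0⊕0⊕1⊕0 = 1
s2 (pos 2,3,6,7,10,11,14,15): 0⊕0⊕1⊕0⊕1⊕0⊕0⊕0 = 0
s4 (pos 4,5,6,7,12,13,14,15): 0⊕1⊕1⊕0⊕1⊕1⊕0⊕0 = 0
s8 (pos 8,9,10,11,12,13,14,15): 1⊕0⊕1⊕0⊕1⊕1⊕0⊕0 = 0
Syndrome s8…s1 = 0001 → error at position 1.
Flip position 1: 100011010101100 → 000011010101100
Read data bits from positions 3,5,6,7,9,10,11,12,13,14,15: 01100101100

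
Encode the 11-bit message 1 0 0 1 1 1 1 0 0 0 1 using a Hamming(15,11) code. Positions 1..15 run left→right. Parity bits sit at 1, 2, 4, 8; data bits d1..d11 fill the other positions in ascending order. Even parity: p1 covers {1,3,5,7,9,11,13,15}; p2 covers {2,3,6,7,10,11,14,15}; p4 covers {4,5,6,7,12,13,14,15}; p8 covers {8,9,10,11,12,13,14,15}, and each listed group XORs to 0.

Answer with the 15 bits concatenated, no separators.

111000101110001

Place data at non-parity positions: p1 p2 1 p4 0 0 1 p8 1 1 1 0 0 0 1
p1 (pos 1,3,5,7,9,11,13,15): XOR of data positions = 1⊕0⊕1⊕1⊕1⊕0⊕1 = 1
p2 (pos 2,3,6,7,10,11,14,15): XOR of data positions = 1⊕0⊕1⊕1⊕1⊕0⊕1 = 1
p4 (pos 4,5,6,7,12,13,14,15): XOR of data positions = 0⊕0⊕1⊕0⊕0⊕0⊕1 = 0
p8 (pos 8,9,10,11,12,13,14,15): XOR of data positions = 1⊕1⊕1⊕0⊕0⊕0⊕1 = 0
Codeword: 111000101110001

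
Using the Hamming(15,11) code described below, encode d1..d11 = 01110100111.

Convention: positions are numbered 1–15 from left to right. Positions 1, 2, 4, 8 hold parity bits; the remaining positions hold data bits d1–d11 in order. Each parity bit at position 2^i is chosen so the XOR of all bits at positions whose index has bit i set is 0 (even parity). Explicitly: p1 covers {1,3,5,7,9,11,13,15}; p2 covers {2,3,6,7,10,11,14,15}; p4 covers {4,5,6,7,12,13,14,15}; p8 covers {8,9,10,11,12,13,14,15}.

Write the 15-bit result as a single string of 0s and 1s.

Place data at non-parity positions: p1 p2 0 p4 1 1 1 p8 0 1 0 0 1 1 1
p1 (pos 1,3,5,7,9,11,13,15): XOR of data positions = 0⊕1⊕1⊕0⊕0⊕1⊕1 = 0
p2 (pos 2,3,6,7,10,11,14,15): XOR of data positions = 0⊕1⊕1⊕1⊕0⊕1⊕1 = 1
p4 (pos 4,5,6,7,12,13,14,15): XOR of data positions = 1⊕1⊕1⊕0⊕1⊕1⊕1 = 0
p8 (pos 8,9,10,11,12,13,14,15): XOR of data positions = 0⊕1⊕0⊕0⊕1⊕1⊕1 = 0
Codeword: 010011100100111

010011100100111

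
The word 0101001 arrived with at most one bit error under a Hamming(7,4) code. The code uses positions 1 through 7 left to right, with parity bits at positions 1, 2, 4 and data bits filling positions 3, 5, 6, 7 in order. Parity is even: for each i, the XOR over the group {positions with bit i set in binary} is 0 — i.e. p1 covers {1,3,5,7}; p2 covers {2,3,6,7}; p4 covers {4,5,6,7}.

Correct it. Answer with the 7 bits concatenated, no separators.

s1 (pos 1,3,5,7): 0⊕0⊕0⊕1 = 1
s2 (pos 2,3,6,7): 1⊕0⊕0⊕1 = 0
s4 (pos 4,5,6,7): 1⊕0⊕0⊕1 = 0
Syndrome s4…s1 = 001 → error at position 1.
Flip position 1: 0101001 → 1101001

1101001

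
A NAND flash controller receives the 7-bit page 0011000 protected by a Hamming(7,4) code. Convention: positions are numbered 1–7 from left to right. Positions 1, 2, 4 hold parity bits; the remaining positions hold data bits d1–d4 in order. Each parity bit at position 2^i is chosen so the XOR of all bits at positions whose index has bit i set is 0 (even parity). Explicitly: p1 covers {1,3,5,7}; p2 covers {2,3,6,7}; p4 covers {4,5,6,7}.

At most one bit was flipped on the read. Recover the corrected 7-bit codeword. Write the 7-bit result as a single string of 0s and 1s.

s1 (pos 1,3,5,7): 0⊕1⊕0⊕0 = 1
s2 (pos 2,3,6,7): 0⊕1⊕0⊕0 = 1
s4 (pos 4,5,6,7): 1⊕0⊕0⊕0 = 1
Syndrome s4…s1 = 111 → error at position 7.
Flip position 7: 0011000 → 0011001

0011001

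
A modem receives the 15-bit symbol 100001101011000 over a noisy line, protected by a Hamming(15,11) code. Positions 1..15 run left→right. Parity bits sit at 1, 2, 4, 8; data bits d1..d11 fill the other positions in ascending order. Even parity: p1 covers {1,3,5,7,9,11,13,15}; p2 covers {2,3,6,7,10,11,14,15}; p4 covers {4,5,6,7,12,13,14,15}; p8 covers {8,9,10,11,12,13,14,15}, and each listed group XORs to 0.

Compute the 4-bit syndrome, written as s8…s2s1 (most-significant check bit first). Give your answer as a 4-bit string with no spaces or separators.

1110

s1 (pos 1,3,5,7,9,11,13,15): 1⊕0⊕0⊕1⊕1⊕1⊕0⊕0 = 0
s2 (pos 2,3,6,7,10,11,14,15): 0⊕0⊕1⊕1⊕0⊕1⊕0⊕0 = 1
s4 (pos 4,5,6,7,12,13,14,15): 0⊕0⊕1⊕1⊕1⊕0⊕0⊕0 = 1
s8 (pos 8,9,10,11,12,13,14,15): 0⊕1⊕0⊕1⊕1⊕0⊕0⊕0 = 1
Syndrome s8…s1 = 1110 → error at position 14.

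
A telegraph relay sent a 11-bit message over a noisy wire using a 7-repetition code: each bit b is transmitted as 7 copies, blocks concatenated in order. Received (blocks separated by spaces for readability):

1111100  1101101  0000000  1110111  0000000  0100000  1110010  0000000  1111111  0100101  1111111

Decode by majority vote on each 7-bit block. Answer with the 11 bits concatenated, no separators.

11010010101

Block 1 (1111100): 5 ones → 1
Block 2 (1101101): 5 ones → 1
Block 3 (0000000): 0 ones → 0
Block 4 (1110111): 6 ones → 1
Block 5 (0000000): 0 ones → 0
Block 6 (0100000): 1 one → 0
Block 7 (1110010): 4 ones → 1
Block 8 (0000000): 0 ones → 0
Block 9 (1111111): 7 ones → 1
Block 10 (0100101): 3 ones → 0
Block 11 (1111111): 7 ones → 1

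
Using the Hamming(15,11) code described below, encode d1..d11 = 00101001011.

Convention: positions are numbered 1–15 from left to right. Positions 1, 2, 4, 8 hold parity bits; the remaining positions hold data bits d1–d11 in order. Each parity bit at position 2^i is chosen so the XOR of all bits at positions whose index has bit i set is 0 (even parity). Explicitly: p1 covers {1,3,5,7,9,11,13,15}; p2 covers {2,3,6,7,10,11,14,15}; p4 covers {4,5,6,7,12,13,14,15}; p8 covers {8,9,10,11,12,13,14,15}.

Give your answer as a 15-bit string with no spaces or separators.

Place data at non-parity positions: p1 p2 0 p4 0 1 0 p8 1 0 0 1 0 1 1
p1 (pos 1,3,5,7,9,11,13,15): XOR of data positions = 0⊕0⊕0⊕1⊕0⊕0⊕1 = 0
p2 (pos 2,3,6,7,10,11,14,15): XOR of data positions = 0⊕1⊕0⊕0⊕0⊕1⊕1 = 1
p4 (pos 4,5,6,7,12,13,14,15): XOR of data positions = 0⊕1⊕0⊕1⊕0⊕1⊕1 = 0
p8 (pos 8,9,10,11,12,13,14,15): XOR of data positions = 1⊕0⊕0⊕1⊕0⊕1⊕1 = 0
Codeword: 010001001001011

010001001001011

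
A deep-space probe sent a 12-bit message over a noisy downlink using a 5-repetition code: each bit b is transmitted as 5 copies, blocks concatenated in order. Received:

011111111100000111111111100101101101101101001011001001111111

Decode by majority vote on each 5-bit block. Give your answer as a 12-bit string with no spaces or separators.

110110110011

Block 1 (01111): 4 ones → 1
Block 2 (11111): 5 ones → 1
Block 3 (00000): 0 ones → 0
Block 4 (11111): 5 ones → 1
Block 5 (11111): 5 ones → 1
Block 6 (00101): 2 ones → 0
Block 7 (10110): 3 ones → 1
Block 8 (11011): 4 ones → 1
Block 9 (01001): 2 ones → 0
Block 10 (01100): 2 ones → 0
Block 11 (10011): 3 ones → 1
Block 12 (11111): 5 ones → 1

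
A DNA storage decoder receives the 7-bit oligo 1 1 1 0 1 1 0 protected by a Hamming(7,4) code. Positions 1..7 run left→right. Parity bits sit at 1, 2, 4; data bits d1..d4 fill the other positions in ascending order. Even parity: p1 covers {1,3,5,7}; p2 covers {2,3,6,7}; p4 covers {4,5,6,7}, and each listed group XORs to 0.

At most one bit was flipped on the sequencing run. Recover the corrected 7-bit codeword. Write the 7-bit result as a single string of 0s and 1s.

s1 (pos 1,3,5,7): 1⊕1⊕1⊕0 = 1
s2 (pos 2,3,6,7): 1⊕1⊕1⊕0 = 1
s4 (pos 4,5,6,7): 0⊕1⊕1⊕0 = 0
Syndrome s4…s1 = 011 → error at position 3.
Flip position 3: 1110110 → 1100110

1100110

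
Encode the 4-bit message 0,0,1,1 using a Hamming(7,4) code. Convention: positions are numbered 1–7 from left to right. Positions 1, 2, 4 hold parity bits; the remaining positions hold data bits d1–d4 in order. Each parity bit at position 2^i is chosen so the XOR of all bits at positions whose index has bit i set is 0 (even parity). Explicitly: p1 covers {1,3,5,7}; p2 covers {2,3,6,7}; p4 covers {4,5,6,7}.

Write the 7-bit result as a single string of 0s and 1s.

1000011

Place data at non-parity positions: p1 p2 0 p4 0 1 1
p1 (pos 1,3,5,7): XOR of data positions = 0⊕0⊕1 = 1
p2 (pos 2,3,6,7): XOR of data positions = 0⊕1⊕1 = 0
p4 (pos 4,5,6,7): XOR of data positions = 0⊕1⊕1 = 0
Codeword: 1000011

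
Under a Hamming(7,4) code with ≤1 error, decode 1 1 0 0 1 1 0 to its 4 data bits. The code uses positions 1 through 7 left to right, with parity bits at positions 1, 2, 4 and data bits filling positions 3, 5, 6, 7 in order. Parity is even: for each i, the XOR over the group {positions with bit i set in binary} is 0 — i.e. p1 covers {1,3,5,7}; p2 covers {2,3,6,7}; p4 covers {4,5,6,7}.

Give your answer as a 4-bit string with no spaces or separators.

0110

s1 (pos 1,3,5,7): 1⊕0⊕1⊕0 = 0
s2 (pos 2,3,6,7): 1⊕0⊕1⊕0 = 0
s4 (pos 4,5,6,7): 0⊕1⊕1⊕0 = 0
Syndrome s4…s1 = 000 → no error.
Read data bits from positions 3,5,6,7: 0110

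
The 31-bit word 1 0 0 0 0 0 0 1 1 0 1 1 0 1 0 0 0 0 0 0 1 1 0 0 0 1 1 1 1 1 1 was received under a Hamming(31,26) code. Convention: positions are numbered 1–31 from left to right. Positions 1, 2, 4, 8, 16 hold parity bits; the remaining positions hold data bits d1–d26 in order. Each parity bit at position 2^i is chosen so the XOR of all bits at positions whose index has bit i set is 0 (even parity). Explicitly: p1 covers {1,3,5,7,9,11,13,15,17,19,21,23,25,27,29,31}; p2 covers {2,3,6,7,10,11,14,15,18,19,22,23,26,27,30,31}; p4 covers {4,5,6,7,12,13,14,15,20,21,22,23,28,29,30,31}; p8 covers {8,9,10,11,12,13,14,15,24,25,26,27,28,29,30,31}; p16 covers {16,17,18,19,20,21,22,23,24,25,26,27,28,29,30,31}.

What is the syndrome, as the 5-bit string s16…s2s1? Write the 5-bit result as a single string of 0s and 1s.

01011

s1 (pos 1,3,5,7,9,11,13,15,17,19,21,23,25,27,29,31): 1⊕0⊕0⊕0⊕1⊕1⊕0⊕0⊕0⊕0⊕1⊕0⊕0⊕1⊕1⊕1 = 1
s2 (pos 2,3,6,7,10,11,14,15,18,19,22,23,26,27,30,31): 0⊕0⊕0⊕0⊕0⊕1⊕1⊕0⊕0⊕0⊕1⊕0⊕1⊕1⊕1⊕1 = 1
s4 (pos 4,5,6,7,12,13,14,15,20,21,22,23,28,29,30,31): 0⊕0⊕0⊕0⊕1⊕0⊕1⊕0⊕0⊕1⊕1⊕0⊕1⊕1⊕1⊕1 = 0
s8 (pos 8,9,10,11,12,13,14,15,24,25,26,27,28,29,30,31): 1⊕1⊕0⊕1⊕1⊕0⊕1⊕0⊕0⊕0⊕1⊕1⊕1⊕1⊕1⊕1 = 1
s16 (pos 16,17,18,19,20,21,22,23,24,25,26,27,28,29,30,31): 0⊕0⊕0⊕0⊕0⊕1⊕1⊕0⊕0⊕0⊕1⊕1⊕1⊕1⊕1⊕1 = 0
Syndrome s16…s1 = 01011 → error at position 11.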